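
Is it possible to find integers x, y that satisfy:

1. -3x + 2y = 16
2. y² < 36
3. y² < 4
Yes

Take x = -6, y = -1. Substituting into each constraint:
  (1) -3(-6) + 2(-1) = 16 ✓
  (2) y² = (-1)² = 1, and 1 < 36 ✓
  (3) y² = (-1)² = 1, and 1 < 4 ✓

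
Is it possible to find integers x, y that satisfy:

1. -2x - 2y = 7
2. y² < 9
No

Even the single constraint (-2x - 2y = 7) is infeasible over the integers.

  - -2x - 2y = 7: every term on the left is divisible by 2, so the LHS ≡ 0 (mod 2), but the RHS 7 is not — no integer solution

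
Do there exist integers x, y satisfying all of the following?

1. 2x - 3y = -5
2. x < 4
Yes

Take x = -1, y = 1. Substituting into each constraint:
  (1) 2(-1) - 3(1) = -5 ✓
  (2) -1 < 4 ✓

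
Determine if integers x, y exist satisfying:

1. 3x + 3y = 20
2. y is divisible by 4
No

Even the single constraint (3x + 3y = 20) is infeasible over the integers.

  - 3x + 3y = 20: every term on the left is divisible by 3, so the LHS ≡ 0 (mod 3), but the RHS 20 is not — no integer solution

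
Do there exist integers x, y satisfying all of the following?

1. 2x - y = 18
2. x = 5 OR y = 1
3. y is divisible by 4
Yes

Take x = 5, y = -8. Substituting into each constraint:
  (1) 2(5) + 8 = 18 ✓
  (2) x = 5, target 5 ✓ (first branch holds)
  (3) -8 = 4 × -2, remainder 0 ✓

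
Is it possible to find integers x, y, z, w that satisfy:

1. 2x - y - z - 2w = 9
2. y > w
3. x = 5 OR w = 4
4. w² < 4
Yes

Take x = 5, y = 2, z = -1, w = 0. Substituting into each constraint:
  (1) 2(5) + (-2) + 1 - 2(0) = 9 ✓
  (2) 2 > 0 ✓
  (3) x = 5, target 5 ✓ (first branch holds)
  (4) w² = (0)² = 0, and 0 < 4 ✓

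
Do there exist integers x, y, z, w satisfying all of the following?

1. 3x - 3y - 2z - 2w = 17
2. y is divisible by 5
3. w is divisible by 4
Yes

Take x = 1, y = 0, z = -7, w = 0. Substituting into each constraint:
  (1) 3(1) - 3(0) - 2(-7) - 2(0) = 17 ✓
  (2) 0 = 5 × 0, remainder 0 ✓
  (3) 0 = 4 × 0, remainder 0 ✓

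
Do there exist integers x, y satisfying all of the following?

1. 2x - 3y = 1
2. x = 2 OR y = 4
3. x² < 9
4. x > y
Yes

Take x = 2, y = 1. Substituting into each constraint:
  (1) 2(2) - 3(1) = 1 ✓
  (2) x = 2, target 2 ✓ (first branch holds)
  (3) x² = (2)² = 4, and 4 < 9 ✓
  (4) 2 > 1 ✓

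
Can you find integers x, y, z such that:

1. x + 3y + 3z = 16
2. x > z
Yes

Take x = 1, y = 5, z = 0. Substituting into each constraint:
  (1) 1 + 3(5) + 3(0) = 16 ✓
  (2) 1 > 0 ✓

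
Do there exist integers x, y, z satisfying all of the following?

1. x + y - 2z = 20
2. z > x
Yes

Take x = 0, y = 22, z = 1. Substituting into each constraint:
  (1) 0 + 22 - 2(1) = 20 ✓
  (2) 1 > 0 ✓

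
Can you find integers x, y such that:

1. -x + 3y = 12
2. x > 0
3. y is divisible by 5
Yes

Take x = 3, y = 5. Substituting into each constraint:
  (1) (-3) + 3(5) = 12 ✓
  (2) 3 > 0 ✓
  (3) 5 = 5 × 1, remainder 0 ✓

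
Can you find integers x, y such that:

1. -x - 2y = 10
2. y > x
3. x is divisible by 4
Yes

Take x = -4, y = -3. Substituting into each constraint:
  (1) 4 - 2(-3) = 10 ✓
  (2) -3 > -4 ✓
  (3) -4 = 4 × -1, remainder 0 ✓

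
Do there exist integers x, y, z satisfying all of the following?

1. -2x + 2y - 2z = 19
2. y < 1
No

Even the single constraint (-2x + 2y - 2z = 19) is infeasible over the integers.

  - -2x + 2y - 2z = 19: every term on the left is divisible by 2, so the LHS ≡ 0 (mod 2), but the RHS 19 is not — no integer solution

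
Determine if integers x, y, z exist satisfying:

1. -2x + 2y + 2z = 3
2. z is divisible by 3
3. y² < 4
No

Even the single constraint (-2x + 2y + 2z = 3) is infeasible over the integers.

  - -2x + 2y + 2z = 3: every term on the left is divisible by 2, so the LHS ≡ 0 (mod 2), but the RHS 3 is not — no integer solution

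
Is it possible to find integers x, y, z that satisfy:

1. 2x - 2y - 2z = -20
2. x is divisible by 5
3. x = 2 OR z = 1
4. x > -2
Yes

Take x = 0, y = 9, z = 1. Substituting into each constraint:
  (1) 2(0) - 2(9) - 2(1) = -20 ✓
  (2) 0 = 5 × 0, remainder 0 ✓
  (3) z = 1, target 1 ✓ (second branch holds)
  (4) 0 > -2 ✓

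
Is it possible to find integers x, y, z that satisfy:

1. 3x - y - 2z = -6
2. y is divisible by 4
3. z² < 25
Yes

Take x = -2, y = 0, z = 0. Substituting into each constraint:
  (1) 3(-2) + 0 - 2(0) = -6 ✓
  (2) 0 = 4 × 0, remainder 0 ✓
  (3) z² = (0)² = 0, and 0 < 25 ✓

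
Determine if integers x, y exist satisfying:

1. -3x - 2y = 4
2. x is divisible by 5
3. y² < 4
No

The full constraint system is jointly infeasible over the integers. Each constraint and what it forces:

  - -3x - 2y = 4: is a linear equation tying the variables together
  - x is divisible by 5: restricts x to multiples of 5
  - y² < 4: restricts y to |y| ≤ 1

The bounds confine y to {-1, 0, 1}. For each value, substitute into the equation:
  • y = -1: the equation gives -3x = 2, so x would not be an integer.
  • y = 0: the equation gives -3x = 4, so x would not be an integer.
  • y = 1: the equation forces x = -2, but 5 does not divide -2.
Every case fails, so no integer solution exists.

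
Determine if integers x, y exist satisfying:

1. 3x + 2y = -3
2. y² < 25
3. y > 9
No

A contradictory subset is {y² < 25, y > 9}. No integer assignment can satisfy these jointly:

  - y² < 25: restricts y to |y| ≤ 4
  - y > 9: bounds one variable relative to a constant

Direct contradiction: the bounds on y require y ≥ 10 and y ≤ 4 simultaneously, which is empty.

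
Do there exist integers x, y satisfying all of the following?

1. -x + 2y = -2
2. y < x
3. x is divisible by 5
Yes

Take x = 0, y = -1. Substituting into each constraint:
  (1) 0 + 2(-1) = -2 ✓
  (2) -1 < 0 ✓
  (3) 0 = 5 × 0, remainder 0 ✓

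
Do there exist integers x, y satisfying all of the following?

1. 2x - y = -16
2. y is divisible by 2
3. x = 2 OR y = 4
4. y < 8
Yes

Take x = -6, y = 4. Substituting into each constraint:
  (1) 2(-6) + (-4) = -16 ✓
  (2) 4 = 2 × 2, remainder 0 ✓
  (3) y = 4, target 4 ✓ (second branch holds)
  (4) 4 < 8 ✓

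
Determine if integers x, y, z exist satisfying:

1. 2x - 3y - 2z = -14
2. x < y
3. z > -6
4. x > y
No

A contradictory subset is {x < y, x > y}. No integer assignment can satisfy these jointly:

  - x < y: bounds one variable relative to another variable
  - x > y: bounds one variable relative to another variable

Direct contradiction: y > x and x > y cannot both hold.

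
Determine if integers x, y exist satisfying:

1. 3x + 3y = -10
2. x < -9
No

Even the single constraint (3x + 3y = -10) is infeasible over the integers.

  - 3x + 3y = -10: every term on the left is divisible by 3, so the LHS ≡ 0 (mod 3), but the RHS -10 is not — no integer solution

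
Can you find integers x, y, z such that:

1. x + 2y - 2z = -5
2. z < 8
Yes

Take x = 1, y = 0, z = 3. Substituting into each constraint:
  (1) 1 + 2(0) - 2(3) = -5 ✓
  (2) 3 < 8 ✓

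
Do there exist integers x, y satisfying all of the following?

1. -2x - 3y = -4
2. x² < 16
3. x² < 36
Yes

Take x = 2, y = 0. Substituting into each constraint:
  (1) -2(2) - 3(0) = -4 ✓
  (2) x² = (2)² = 4, and 4 < 16 ✓
  (3) x² = (2)² = 4, and 4 < 36 ✓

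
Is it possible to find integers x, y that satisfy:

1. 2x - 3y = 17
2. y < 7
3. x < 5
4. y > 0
No

A contradictory subset is {2x - 3y = 17, x < 5, y > 0}. No integer assignment can satisfy these jointly:

  - 2x - 3y = 17: is a linear equation tying the variables together
  - x < 5: bounds one variable relative to a constant
  - y > 0: bounds one variable relative to a constant

Range argument: with x ∈ [−∞, 4], y ∈ [1, ∞], the left side of the equation is at most 5, but the right side is 17 > 5. No integer solution exists.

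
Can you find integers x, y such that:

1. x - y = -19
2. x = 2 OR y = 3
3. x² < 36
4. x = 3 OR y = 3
No

The full constraint system is jointly infeasible over the integers. Each constraint and what it forces:

  - x - y = -19: is a linear equation tying the variables together
  - x = 2 OR y = 3: forces a choice: either x = 2 or y = 3
  - x² < 36: restricts x to |x| ≤ 5
  - x = 3 OR y = 3: forces a choice: either x = 3 or y = 3

The bounds confine x to {-5, -4, -3, -2, -1, 0, 1, 2, 3, 4, 5}. For each value, substitute into the equation:
  • x = -5: the equation forces y = 14, but neither branch of (x = 2 OR y = 3) holds.
  • x = -4: the equation forces y = 15, but neither branch of (x = 2 OR y = 3) holds.
  • x = -3: the equation forces y = 16, but neither branch of (x = 2 OR y = 3) holds.
  • x = -2: the equation forces y = 17, but neither branch of (x = 2 OR y = 3) holds.
  • x = -1: the equation forces y = 18, but neither branch of (x = 2 OR y = 3) holds.
  • x = 0: the equation forces y = 19, but neither branch of (x = 2 OR y = 3) holds.
  • x = 1: the equation forces y = 20, but neither branch of (x = 2 OR y = 3) holds.
  • x = 2: the equation forces y = 21, but neither branch of (x = 3 OR y = 3) holds.
  • x = 3: the equation forces y = 22, but neither branch of (x = 2 OR y = 3) holds.
  • x = 4: the equation forces y = 23, but neither branch of (x = 2 OR y = 3) holds.
  • x = 5: the equation forces y = 24, but neither branch of (x = 2 OR y = 3) holds.
Every case fails, so no integer solution exists.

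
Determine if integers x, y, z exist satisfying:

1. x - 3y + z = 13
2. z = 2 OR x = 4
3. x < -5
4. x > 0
No

A contradictory subset is {x < -5, x > 0}. No integer assignment can satisfy these jointly:

  - x < -5: bounds one variable relative to a constant
  - x > 0: bounds one variable relative to a constant

Direct contradiction: the bounds on x require x ≥ 1 and x ≤ -6 simultaneously, which is empty.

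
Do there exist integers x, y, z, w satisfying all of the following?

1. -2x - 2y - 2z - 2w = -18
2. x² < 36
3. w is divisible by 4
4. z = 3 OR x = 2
Yes

Take x = 2, y = 7, z = 0, w = 0. Substituting into each constraint:
  (1) -2(2) - 2(7) - 2(0) - 2(0) = -18 ✓
  (2) x² = (2)² = 4, and 4 < 36 ✓
  (3) 0 = 4 × 0, remainder 0 ✓
  (4) x = 2, target 2 ✓ (second branch holds)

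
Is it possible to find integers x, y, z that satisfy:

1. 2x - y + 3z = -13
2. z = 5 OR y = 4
Yes

Take x = -14, y = 0, z = 5. Substituting into each constraint:
  (1) 2(-14) + 0 + 3(5) = -13 ✓
  (2) z = 5, target 5 ✓ (first branch holds)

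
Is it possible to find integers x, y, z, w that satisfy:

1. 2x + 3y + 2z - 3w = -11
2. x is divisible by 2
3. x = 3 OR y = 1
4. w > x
Yes

Take x = 4, y = 1, z = -2, w = 6. Substituting into each constraint:
  (1) 2(4) + 3(1) + 2(-2) - 3(6) = -11 ✓
  (2) 4 = 2 × 2, remainder 0 ✓
  (3) y = 1, target 1 ✓ (second branch holds)
  (4) 6 > 4 ✓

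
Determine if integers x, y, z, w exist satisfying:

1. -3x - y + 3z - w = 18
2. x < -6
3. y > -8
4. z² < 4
Yes

Take x = -7, y = 0, z = 0, w = 3. Substituting into each constraint:
  (1) -3(-7) + 0 + 3(0) + (-3) = 18 ✓
  (2) -7 < -6 ✓
  (3) 0 > -8 ✓
  (4) z² = (0)² = 0, and 0 < 4 ✓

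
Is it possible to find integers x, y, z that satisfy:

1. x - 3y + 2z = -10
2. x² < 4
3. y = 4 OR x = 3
Yes

Take x = 0, y = 4, z = 1. Substituting into each constraint:
  (1) 0 - 3(4) + 2(1) = -10 ✓
  (2) x² = (0)² = 0, and 0 < 4 ✓
  (3) y = 4, target 4 ✓ (first branch holds)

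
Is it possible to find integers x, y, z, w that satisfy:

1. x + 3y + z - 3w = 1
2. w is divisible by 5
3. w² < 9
Yes

Take x = 0, y = 0, z = 1, w = 0. Substituting into each constraint:
  (1) 0 + 3(0) + 1 - 3(0) = 1 ✓
  (2) 0 = 5 × 0, remainder 0 ✓
  (3) w² = (0)² = 0, and 0 < 9 ✓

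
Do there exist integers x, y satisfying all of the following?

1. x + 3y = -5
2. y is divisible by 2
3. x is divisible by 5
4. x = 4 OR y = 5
No

A contradictory subset is {y is divisible by 2, x is divisible by 5, x = 4 OR y = 5}. No integer assignment can satisfy these jointly:

  - y is divisible by 2: restricts y to multiples of 2
  - x is divisible by 5: restricts x to multiples of 5
  - x = 4 OR y = 5: forces a choice: either x = 4 or y = 5

Split on the disjunction (x = 4 OR y = 5):
  • If x = 4: this contradicts the divisibility constraint — 4 is not a multiple of 5.
  • If y = 5: this contradicts the divisibility constraint — 5 is not a multiple of 2.
Both branches are infeasible, so the system has no integer solution.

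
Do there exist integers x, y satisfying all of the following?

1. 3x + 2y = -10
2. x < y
Yes

Take x = -4, y = 1. Substituting into each constraint:
  (1) 3(-4) + 2(1) = -10 ✓
  (2) -4 < 1 ✓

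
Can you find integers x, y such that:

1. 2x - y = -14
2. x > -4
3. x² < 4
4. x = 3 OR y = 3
No

The full constraint system is jointly infeasible over the integers. Each constraint and what it forces:

  - 2x - y = -14: is a linear equation tying the variables together
  - x > -4: bounds one variable relative to a constant
  - x² < 4: restricts x to |x| ≤ 1
  - x = 3 OR y = 3: forces a choice: either x = 3 or y = 3

Split on the disjunction (x = 3 OR y = 3):
  • If x = 3: this contradicts x² < 4, which requires |x| ≤ 1.
  • If y = 3: with y = 3, every remaining term of the linear equation is divisible by 2, so the left side is ≡ 0 (mod 2); but the right side -11 ≡ 1 (mod 2). No integers can satisfy it.
Both branches are infeasible, so the system has no integer solution.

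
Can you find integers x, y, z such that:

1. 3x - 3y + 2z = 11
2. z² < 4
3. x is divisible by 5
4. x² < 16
Yes

Take x = 0, y = -3, z = 1. Substituting into each constraint:
  (1) 3(0) - 3(-3) + 2(1) = 11 ✓
  (2) z² = (1)² = 1, and 1 < 4 ✓
  (3) 0 = 5 × 0, remainder 0 ✓
  (4) x² = (0)² = 0, and 0 < 16 ✓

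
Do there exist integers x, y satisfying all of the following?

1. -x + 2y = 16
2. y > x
Yes

Take x = 14, y = 15. Substituting into each constraint:
  (1) (-14) + 2(15) = 16 ✓
  (2) 15 > 14 ✓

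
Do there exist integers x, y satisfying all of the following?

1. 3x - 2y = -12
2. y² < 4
Yes

Take x = -4, y = 0. Substituting into each constraint:
  (1) 3(-4) - 2(0) = -12 ✓
  (2) y² = (0)² = 0, and 0 < 4 ✓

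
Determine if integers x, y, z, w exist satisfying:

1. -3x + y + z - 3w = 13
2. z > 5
Yes

Take x = 0, y = 0, z = 13, w = 0. Substituting into each constraint:
  (1) -3(0) + 0 + 13 - 3(0) = 13 ✓
  (2) 13 > 5 ✓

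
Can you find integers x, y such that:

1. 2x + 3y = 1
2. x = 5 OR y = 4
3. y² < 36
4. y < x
Yes

Take x = 5, y = -3. Substituting into each constraint:
  (1) 2(5) + 3(-3) = 1 ✓
  (2) x = 5, target 5 ✓ (first branch holds)
  (3) y² = (-3)² = 9, and 9 < 36 ✓
  (4) -3 < 5 ✓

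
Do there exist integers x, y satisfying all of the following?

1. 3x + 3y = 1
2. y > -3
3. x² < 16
No

Even the single constraint (3x + 3y = 1) is infeasible over the integers.

  - 3x + 3y = 1: every term on the left is divisible by 3, so the LHS ≡ 0 (mod 3), but the RHS 1 is not — no integer solution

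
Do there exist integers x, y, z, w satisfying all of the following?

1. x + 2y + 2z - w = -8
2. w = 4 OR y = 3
Yes

Take x = 0, y = -2, z = 0, w = 4. Substituting into each constraint:
  (1) 0 + 2(-2) + 2(0) + (-4) = -8 ✓
  (2) w = 4, target 4 ✓ (first branch holds)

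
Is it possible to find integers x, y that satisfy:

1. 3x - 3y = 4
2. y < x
No

Even the single constraint (3x - 3y = 4) is infeasible over the integers.

  - 3x - 3y = 4: every term on the left is divisible by 3, so the LHS ≡ 0 (mod 3), but the RHS 4 is not — no integer solution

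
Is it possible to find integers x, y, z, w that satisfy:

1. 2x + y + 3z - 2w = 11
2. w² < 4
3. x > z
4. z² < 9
Yes

Take x = 2, y = 4, z = 1, w = 0. Substituting into each constraint:
  (1) 2(2) + 4 + 3(1) - 2(0) = 11 ✓
  (2) w² = (0)² = 0, and 0 < 4 ✓
  (3) 2 > 1 ✓
  (4) z² = (1)² = 1, and 1 < 9 ✓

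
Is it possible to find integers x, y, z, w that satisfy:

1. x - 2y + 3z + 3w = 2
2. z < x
Yes

Take x = 0, y = -1, z = -1, w = 1. Substituting into each constraint:
  (1) 0 - 2(-1) + 3(-1) + 3(1) = 2 ✓
  (2) -1 < 0 ✓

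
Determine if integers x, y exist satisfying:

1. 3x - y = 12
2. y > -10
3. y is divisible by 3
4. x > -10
Yes

Take x = 4, y = 0. Substituting into each constraint:
  (1) 3(4) + 0 = 12 ✓
  (2) 0 > -10 ✓
  (3) 0 = 3 × 0, remainder 0 ✓
  (4) 4 > -10 ✓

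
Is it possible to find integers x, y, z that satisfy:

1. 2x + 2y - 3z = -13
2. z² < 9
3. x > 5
Yes

Take x = 6, y = -14, z = -1. Substituting into each constraint:
  (1) 2(6) + 2(-14) - 3(-1) = -13 ✓
  (2) z² = (-1)² = 1, and 1 < 9 ✓
  (3) 6 > 5 ✓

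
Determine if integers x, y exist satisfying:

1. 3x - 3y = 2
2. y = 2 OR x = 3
No

Even the single constraint (3x - 3y = 2) is infeasible over the integers.

  - 3x - 3y = 2: every term on the left is divisible by 3, so the LHS ≡ 0 (mod 3), but the RHS 2 is not — no integer solution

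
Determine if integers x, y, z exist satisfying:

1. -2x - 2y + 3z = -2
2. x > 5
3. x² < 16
No

A contradictory subset is {x > 5, x² < 16}. No integer assignment can satisfy these jointly:

  - x > 5: bounds one variable relative to a constant
  - x² < 16: restricts x to |x| ≤ 3

Direct contradiction: the bounds on x require x ≥ 6 and x ≤ 3 simultaneously, which is empty.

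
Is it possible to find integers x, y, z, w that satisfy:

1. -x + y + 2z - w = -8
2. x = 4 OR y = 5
Yes

Take x = 0, y = 5, z = -6, w = 1. Substituting into each constraint:
  (1) 0 + 5 + 2(-6) + (-1) = -8 ✓
  (2) y = 5, target 5 ✓ (second branch holds)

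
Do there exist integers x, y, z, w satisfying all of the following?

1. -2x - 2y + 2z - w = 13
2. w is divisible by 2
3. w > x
No

A contradictory subset is {-2x - 2y + 2z - w = 13, w is divisible by 2}. No integer assignment can satisfy these jointly:

  - -2x - 2y + 2z - w = 13: is a linear equation tying the variables together
  - w is divisible by 2: restricts w to multiples of 2

Modular obstruction: writing w = 2w', every remaining term of the linear equation is divisible by 2, so the left side is ≡ 0 (mod 2); but the right side 13 ≡ 1 (mod 2). No integers can satisfy it.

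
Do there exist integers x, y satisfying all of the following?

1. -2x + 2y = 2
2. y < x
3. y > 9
No

A contradictory subset is {-2x + 2y = 2, y < x}. No integer assignment can satisfy these jointly:

  - -2x + 2y = 2: is a linear equation tying the variables together
  - y < x: bounds one variable relative to another variable

From the equation, x − y = -1, i.e. x − y = -1; but x > y requires x − y ≥ 1. Contradiction.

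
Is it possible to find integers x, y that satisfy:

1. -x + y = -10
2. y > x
No

The full constraint system is jointly infeasible over the integers. Each constraint and what it forces:

  - -x + y = -10: is a linear equation tying the variables together
  - y > x: bounds one variable relative to another variable

From the equation, x − y = 10, i.e. y − x = -10; but y > x requires y − x ≥ 1. Contradiction.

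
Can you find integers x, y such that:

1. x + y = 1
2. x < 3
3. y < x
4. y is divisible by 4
Yes

Take x = 1, y = 0. Substituting into each constraint:
  (1) 1 + 0 = 1 ✓
  (2) 1 < 3 ✓
  (3) 0 < 1 ✓
  (4) 0 = 4 × 0, remainder 0 ✓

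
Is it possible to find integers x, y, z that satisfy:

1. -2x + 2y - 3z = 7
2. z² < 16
Yes

Take x = 0, y = 5, z = 1. Substituting into each constraint:
  (1) -2(0) + 2(5) - 3(1) = 7 ✓
  (2) z² = (1)² = 1, and 1 < 16 ✓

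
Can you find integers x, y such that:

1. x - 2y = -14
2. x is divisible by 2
Yes

Take x = 0, y = 7. Substituting into each constraint:
  (1) 0 - 2(7) = -14 ✓
  (2) 0 = 2 × 0, remainder 0 ✓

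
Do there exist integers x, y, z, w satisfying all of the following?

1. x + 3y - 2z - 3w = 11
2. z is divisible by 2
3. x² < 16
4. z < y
Yes

Take x = 2, y = 1, z = 0, w = -2. Substituting into each constraint:
  (1) 2 + 3(1) - 2(0) - 3(-2) = 11 ✓
  (2) 0 = 2 × 0, remainder 0 ✓
  (3) x² = (2)² = 4, and 4 < 16 ✓
  (4) 0 < 1 ✓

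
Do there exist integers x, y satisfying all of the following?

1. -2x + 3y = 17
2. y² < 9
Yes

Take x = -7, y = 1. Substituting into each constraint:
  (1) -2(-7) + 3(1) = 17 ✓
  (2) y² = (1)² = 1, and 1 < 9 ✓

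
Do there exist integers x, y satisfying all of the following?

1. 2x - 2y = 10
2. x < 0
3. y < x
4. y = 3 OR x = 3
No

A contradictory subset is {2x - 2y = 10, x < 0, y = 3 OR x = 3}. No integer assignment can satisfy these jointly:

  - 2x - 2y = 10: is a linear equation tying the variables together
  - x < 0: bounds one variable relative to a constant
  - y = 3 OR x = 3: forces a choice: either y = 3 or x = 3

Split on the disjunction (y = 3 OR x = 3):
  • If y = 3: the equation forces x = 8, which contradicts the bound x ≤ -1.
  • If x = 3: this contradicts the bound x ≤ -1.
Both branches are infeasible, so the system has no integer solution.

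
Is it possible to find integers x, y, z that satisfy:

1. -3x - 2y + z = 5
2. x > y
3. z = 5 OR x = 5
Yes

Take x = 2, y = -3, z = 5. Substituting into each constraint:
  (1) -3(2) - 2(-3) + 5 = 5 ✓
  (2) 2 > -3 ✓
  (3) z = 5, target 5 ✓ (first branch holds)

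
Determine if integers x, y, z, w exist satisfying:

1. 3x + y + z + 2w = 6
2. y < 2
Yes

Take x = 0, y = 0, z = 0, w = 3. Substituting into each constraint:
  (1) 3(0) + 0 + 0 + 2(3) = 6 ✓
  (2) 0 < 2 ✓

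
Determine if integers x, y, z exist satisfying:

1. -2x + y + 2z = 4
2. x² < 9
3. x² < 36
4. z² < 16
Yes

Take x = 0, y = 0, z = 2. Substituting into each constraint:
  (1) -2(0) + 0 + 2(2) = 4 ✓
  (2) x² = (0)² = 0, and 0 < 9 ✓
  (3) x² = (0)² = 0, and 0 < 36 ✓
  (4) z² = (2)² = 4, and 4 < 16 ✓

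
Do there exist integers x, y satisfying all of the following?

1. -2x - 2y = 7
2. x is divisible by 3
No

Even the single constraint (-2x - 2y = 7) is infeasible over the integers.

  - -2x - 2y = 7: every term on the left is divisible by 2, so the LHS ≡ 0 (mod 2), but the RHS 7 is not — no integer solution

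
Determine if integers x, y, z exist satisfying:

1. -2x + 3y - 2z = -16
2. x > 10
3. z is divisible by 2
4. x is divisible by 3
Yes

Take x = 12, y = 4, z = 2. Substituting into each constraint:
  (1) -2(12) + 3(4) - 2(2) = -16 ✓
  (2) 12 > 10 ✓
  (3) 2 = 2 × 1, remainder 0 ✓
  (4) 12 = 3 × 4, remainder 0 ✓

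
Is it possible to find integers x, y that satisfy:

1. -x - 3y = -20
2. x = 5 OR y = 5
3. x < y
No

The full constraint system is jointly infeasible over the integers. Each constraint and what it forces:

  - -x - 3y = -20: is a linear equation tying the variables together
  - x = 5 OR y = 5: forces a choice: either x = 5 or y = 5
  - x < y: bounds one variable relative to another variable

Split on the disjunction (x = 5 OR y = 5):
  • If x = 5: the equation forces y = 5, giving (x, y) = (5, 5), which violates y > x.
  • If y = 5: the equation forces x = 5, giving (y, x) = (5, 5), which violates y > x.
Both branches are infeasible, so the system has no integer solution.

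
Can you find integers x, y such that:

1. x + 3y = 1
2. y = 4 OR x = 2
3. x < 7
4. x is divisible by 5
No

A contradictory subset is {x + 3y = 1, y = 4 OR x = 2, x is divisible by 5}. No integer assignment can satisfy these jointly:

  - x + 3y = 1: is a linear equation tying the variables together
  - y = 4 OR x = 2: forces a choice: either y = 4 or x = 2
  - x is divisible by 5: restricts x to multiples of 5

Split on the disjunction (y = 4 OR x = 2):
  • If y = 4: with y = 4, writing x = 5x', every remaining term of the linear equation is divisible by 5, so the left side is ≡ 0 (mod 5); but the right side -11 ≡ 4 (mod 5). No integers can satisfy it.
  • If x = 2: this contradicts the divisibility constraint — 2 is not a multiple of 5.
Both branches are infeasible, so the system has no integer solution.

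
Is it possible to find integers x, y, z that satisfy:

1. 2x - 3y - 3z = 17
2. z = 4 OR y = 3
Yes

Take x = 1, y = -9, z = 4. Substituting into each constraint:
  (1) 2(1) - 3(-9) - 3(4) = 17 ✓
  (2) z = 4, target 4 ✓ (first branch holds)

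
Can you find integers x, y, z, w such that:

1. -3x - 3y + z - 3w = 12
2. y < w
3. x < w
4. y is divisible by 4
Yes

Take x = 0, y = 0, z = 15, w = 1. Substituting into each constraint:
  (1) -3(0) - 3(0) + 15 - 3(1) = 12 ✓
  (2) 0 < 1 ✓
  (3) 0 < 1 ✓
  (4) 0 = 4 × 0, remainder 0 ✓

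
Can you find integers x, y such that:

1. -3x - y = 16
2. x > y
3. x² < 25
Yes

Take x = -3, y = -7. Substituting into each constraint:
  (1) -3(-3) + 7 = 16 ✓
  (2) -3 > -7 ✓
  (3) x² = (-3)² = 9, and 9 < 25 ✓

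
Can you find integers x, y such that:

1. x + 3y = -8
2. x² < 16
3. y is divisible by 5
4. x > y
No

The full constraint system is jointly infeasible over the integers. Each constraint and what it forces:

  - x + 3y = -8: is a linear equation tying the variables together
  - x² < 16: restricts x to |x| ≤ 3
  - y is divisible by 5: restricts y to multiples of 5
  - x > y: bounds one variable relative to another variable

The bounds confine x to {-3, -2, -1, 0, 1, 2, 3}. For each value, substitute into the equation:
  • x = -3: the equation gives 3y = -5, so y would not be an integer.
  • x = -2: the equation forces y = -2, but 5 does not divide -2.
  • x = -1: the equation gives 3y = -7, so y would not be an integer.
  • x = 0: the equation gives 3y = -8, so y would not be an integer.
  • x = 1: the equation forces y = -3, but 5 does not divide -3.
  • x = 2: the equation gives 3y = -10, so y would not be an integer.
  • x = 3: the equation gives 3y = -11, so y would not be an integer.
Every case fails, so no integer solution exists.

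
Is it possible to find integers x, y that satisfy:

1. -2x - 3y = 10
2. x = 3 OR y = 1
No

The full constraint system is jointly infeasible over the integers. Each constraint and what it forces:

  - -2x - 3y = 10: is a linear equation tying the variables together
  - x = 3 OR y = 1: forces a choice: either x = 3 or y = 1

Split on the disjunction (x = 3 OR y = 1):
  • If x = 3: with x = 3, every remaining term of the linear equation is divisible by 3, so the left side is ≡ 0 (mod 3); but the right side 16 ≡ 1 (mod 3). No integers can satisfy it.
  • If y = 1: with y = 1, every remaining term of the linear equation is divisible by 2, so the left side is ≡ 0 (mod 2); but the right side 13 ≡ 1 (mod 2). No integers can satisfy it.
Both branches are infeasible, so the system has no integer solution.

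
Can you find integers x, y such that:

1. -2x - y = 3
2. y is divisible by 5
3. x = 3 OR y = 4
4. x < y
No

A contradictory subset is {-2x - y = 3, x = 3 OR y = 4, x < y}. No integer assignment can satisfy these jointly:

  - -2x - y = 3: is a linear equation tying the variables together
  - x = 3 OR y = 4: forces a choice: either x = 3 or y = 4
  - x < y: bounds one variable relative to another variable

Split on the disjunction (x = 3 OR y = 4):
  • If x = 3: the equation forces y = -9, giving (x, y) = (3, -9), which violates y > x.
  • If y = 4: with y = 4, every remaining term of the linear equation is divisible by 2, so the left side is ≡ 0 (mod 2); but the right side 7 ≡ 1 (mod 2). No integers can satisfy it.
Both branches are infeasible, so the system has no integer solution.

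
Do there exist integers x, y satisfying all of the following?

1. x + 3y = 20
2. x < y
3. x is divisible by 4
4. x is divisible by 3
No

A contradictory subset is {x + 3y = 20, x is divisible by 3}. No integer assignment can satisfy these jointly:

  - x + 3y = 20: is a linear equation tying the variables together
  - x is divisible by 3: restricts x to multiples of 3

Modular obstruction: writing x = 3x', every remaining term of the linear equation is divisible by 3, so the left side is ≡ 0 (mod 3); but the right side 20 ≡ 2 (mod 3). No integers can satisfy it.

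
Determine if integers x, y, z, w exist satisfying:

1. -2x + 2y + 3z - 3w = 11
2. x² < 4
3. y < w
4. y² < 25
Yes

Take x = 0, y = 1, z = 5, w = 2. Substituting into each constraint:
  (1) -2(0) + 2(1) + 3(5) - 3(2) = 11 ✓
  (2) x² = (0)² = 0, and 0 < 4 ✓
  (3) 1 < 2 ✓
  (4) y² = (1)² = 1, and 1 < 25 ✓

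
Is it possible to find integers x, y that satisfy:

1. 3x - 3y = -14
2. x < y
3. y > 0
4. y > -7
No

Even the single constraint (3x - 3y = -14) is infeasible over the integers.

  - 3x - 3y = -14: every term on the left is divisible by 3, so the LHS ≡ 0 (mod 3), but the RHS -14 is not — no integer solution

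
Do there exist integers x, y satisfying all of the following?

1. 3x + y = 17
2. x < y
Yes

Take x = 4, y = 5. Substituting into each constraint:
  (1) 3(4) + 5 = 17 ✓
  (2) 4 < 5 ✓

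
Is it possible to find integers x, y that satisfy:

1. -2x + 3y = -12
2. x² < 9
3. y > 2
No

The full constraint system is jointly infeasible over the integers. Each constraint and what it forces:

  - -2x + 3y = -12: is a linear equation tying the variables together
  - x² < 9: restricts x to |x| ≤ 2
  - y > 2: bounds one variable relative to a constant

Range argument: with x ∈ [-2, 2], y ∈ [3, ∞], the left side of the equation is at least 5, but the right side is -12 < 5. No integer solution exists.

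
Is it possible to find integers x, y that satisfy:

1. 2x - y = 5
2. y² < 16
Yes

Take x = 3, y = 1. Substituting into each constraint:
  (1) 2(3) + (-1) = 5 ✓
  (2) y² = (1)² = 1, and 1 < 16 ✓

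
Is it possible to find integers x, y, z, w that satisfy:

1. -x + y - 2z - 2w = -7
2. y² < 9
Yes

Take x = 1, y = 0, z = 0, w = 3. Substituting into each constraint:
  (1) (-1) + 0 - 2(0) - 2(3) = -7 ✓
  (2) y² = (0)² = 0, and 0 < 9 ✓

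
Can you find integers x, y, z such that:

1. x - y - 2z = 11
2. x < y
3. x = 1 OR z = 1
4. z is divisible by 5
Yes

Take x = 1, y = 10, z = -10. Substituting into each constraint:
  (1) 1 + (-10) - 2(-10) = 11 ✓
  (2) 1 < 10 ✓
  (3) x = 1, target 1 ✓ (first branch holds)
  (4) -10 = 5 × -2, remainder 0 ✓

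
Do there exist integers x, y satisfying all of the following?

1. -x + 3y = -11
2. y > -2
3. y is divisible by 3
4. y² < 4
Yes

Take x = 11, y = 0. Substituting into each constraint:
  (1) (-11) + 3(0) = -11 ✓
  (2) 0 > -2 ✓
  (3) 0 = 3 × 0, remainder 0 ✓
  (4) y² = (0)² = 0, and 0 < 4 ✓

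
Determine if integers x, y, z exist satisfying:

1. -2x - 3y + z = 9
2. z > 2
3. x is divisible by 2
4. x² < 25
Yes

Take x = 0, y = 0, z = 9. Substituting into each constraint:
  (1) -2(0) - 3(0) + 9 = 9 ✓
  (2) 9 > 2 ✓
  (3) 0 = 2 × 0, remainder 0 ✓
  (4) x² = (0)² = 0, and 0 < 25 ✓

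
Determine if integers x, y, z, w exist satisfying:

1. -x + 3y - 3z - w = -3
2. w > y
Yes

Take x = 2, y = 0, z = 0, w = 1. Substituting into each constraint:
  (1) (-2) + 3(0) - 3(0) + (-1) = -3 ✓
  (2) 1 > 0 ✓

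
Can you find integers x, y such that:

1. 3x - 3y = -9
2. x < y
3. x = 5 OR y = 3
Yes

Take x = 0, y = 3. Substituting into each constraint:
  (1) 3(0) - 3(3) = -9 ✓
  (2) 0 < 3 ✓
  (3) y = 3, target 3 ✓ (second branch holds)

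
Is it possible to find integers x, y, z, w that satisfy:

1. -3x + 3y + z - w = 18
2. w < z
Yes

Take x = -5, y = 0, z = 0, w = -3. Substituting into each constraint:
  (1) -3(-5) + 3(0) + 0 + 3 = 18 ✓
  (2) -3 < 0 ✓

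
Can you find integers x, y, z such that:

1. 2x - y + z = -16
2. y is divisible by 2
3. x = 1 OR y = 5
Yes

Take x = 1, y = 6, z = -12. Substituting into each constraint:
  (1) 2(1) + (-6) + (-12) = -16 ✓
  (2) 6 = 2 × 3, remainder 0 ✓
  (3) x = 1, target 1 ✓ (first branch holds)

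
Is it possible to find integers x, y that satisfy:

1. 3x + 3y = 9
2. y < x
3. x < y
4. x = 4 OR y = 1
No

A contradictory subset is {y < x, x < y}. No integer assignment can satisfy these jointly:

  - y < x: bounds one variable relative to another variable
  - x < y: bounds one variable relative to another variable

Direct contradiction: x > y and y > x cannot both hold.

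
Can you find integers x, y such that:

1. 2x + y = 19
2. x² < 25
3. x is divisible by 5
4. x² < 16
Yes

Take x = 0, y = 19. Substituting into each constraint:
  (1) 2(0) + 19 = 19 ✓
  (2) x² = (0)² = 0, and 0 < 25 ✓
  (3) 0 = 5 × 0, remainder 0 ✓
  (4) x² = (0)² = 0, and 0 < 16 ✓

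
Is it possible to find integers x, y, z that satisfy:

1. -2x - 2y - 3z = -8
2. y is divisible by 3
Yes

Take x = 4, y = 0, z = 0. Substituting into each constraint:
  (1) -2(4) - 2(0) - 3(0) = -8 ✓
  (2) 0 = 3 × 0, remainder 0 ✓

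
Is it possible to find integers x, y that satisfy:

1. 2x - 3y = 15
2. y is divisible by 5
Yes

Take x = 15, y = 5. Substituting into each constraint:
  (1) 2(15) - 3(5) = 15 ✓
  (2) 5 = 5 × 1, remainder 0 ✓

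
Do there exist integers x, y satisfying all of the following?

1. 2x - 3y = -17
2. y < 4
Yes

Take x = -7, y = 1. Substituting into each constraint:
  (1) 2(-7) - 3(1) = -17 ✓
  (2) 1 < 4 ✓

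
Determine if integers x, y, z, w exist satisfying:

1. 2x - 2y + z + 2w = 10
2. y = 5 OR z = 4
Yes

Take x = 0, y = 5, z = 20, w = 0. Substituting into each constraint:
  (1) 2(0) - 2(5) + 20 + 2(0) = 10 ✓
  (2) y = 5, target 5 ✓ (first branch holds)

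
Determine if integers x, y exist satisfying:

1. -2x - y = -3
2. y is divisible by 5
Yes

Take x = 4, y = -5. Substituting into each constraint:
  (1) -2(4) + 5 = -3 ✓
  (2) -5 = 5 × -1, remainder 0 ✓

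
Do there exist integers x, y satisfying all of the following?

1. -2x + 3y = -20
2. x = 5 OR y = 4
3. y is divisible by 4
Yes

Take x = 16, y = 4. Substituting into each constraint:
  (1) -2(16) + 3(4) = -20 ✓
  (2) y = 4, target 4 ✓ (second branch holds)
  (3) 4 = 4 × 1, remainder 0 ✓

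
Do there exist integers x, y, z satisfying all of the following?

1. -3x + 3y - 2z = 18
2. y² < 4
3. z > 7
Yes

Take x = -12, y = 0, z = 9. Substituting into each constraint:
  (1) -3(-12) + 3(0) - 2(9) = 18 ✓
  (2) y² = (0)² = 0, and 0 < 4 ✓
  (3) 9 > 7 ✓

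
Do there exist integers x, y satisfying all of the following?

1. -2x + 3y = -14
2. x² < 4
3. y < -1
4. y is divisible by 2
Yes

Take x = 1, y = -4. Substituting into each constraint:
  (1) -2(1) + 3(-4) = -14 ✓
  (2) x² = (1)² = 1, and 1 < 4 ✓
  (3) -4 < -1 ✓
  (4) -4 = 2 × -2, remainder 0 ✓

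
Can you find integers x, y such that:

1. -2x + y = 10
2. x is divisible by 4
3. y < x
Yes

Take x = -12, y = -14. Substituting into each constraint:
  (1) -2(-12) + (-14) = 10 ✓
  (2) -12 = 4 × -3, remainder 0 ✓
  (3) -14 < -12 ✓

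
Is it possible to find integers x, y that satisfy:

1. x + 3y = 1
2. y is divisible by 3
Yes

Take x = 1, y = 0. Substituting into each constraint:
  (1) 1 + 3(0) = 1 ✓
  (2) 0 = 3 × 0, remainder 0 ✓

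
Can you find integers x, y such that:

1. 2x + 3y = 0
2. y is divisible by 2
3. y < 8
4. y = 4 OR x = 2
Yes

Take x = -6, y = 4. Substituting into each constraint:
  (1) 2(-6) + 3(4) = 0 ✓
  (2) 4 = 2 × 2, remainder 0 ✓
  (3) 4 < 8 ✓
  (4) y = 4, target 4 ✓ (first branch holds)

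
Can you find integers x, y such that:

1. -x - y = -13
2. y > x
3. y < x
No

A contradictory subset is {y > x, y < x}. No integer assignment can satisfy these jointly:

  - y > x: bounds one variable relative to another variable
  - y < x: bounds one variable relative to another variable

Direct contradiction: y > x and x > y cannot both hold.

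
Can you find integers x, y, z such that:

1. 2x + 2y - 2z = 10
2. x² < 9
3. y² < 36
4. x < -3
No

A contradictory subset is {x² < 9, x < -3}. No integer assignment can satisfy these jointly:

  - x² < 9: restricts x to |x| ≤ 2
  - x < -3: bounds one variable relative to a constant

Direct contradiction: the bounds on x require x ≥ -2 and x ≤ -4 simultaneously, which is empty.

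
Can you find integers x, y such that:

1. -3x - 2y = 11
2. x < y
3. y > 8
Yes

Take x = -11, y = 11. Substituting into each constraint:
  (1) -3(-11) - 2(11) = 11 ✓
  (2) -11 < 11 ✓
  (3) 11 > 8 ✓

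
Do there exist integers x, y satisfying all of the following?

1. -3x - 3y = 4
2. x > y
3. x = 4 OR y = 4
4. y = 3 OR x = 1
No

Even the single constraint (-3x - 3y = 4) is infeasible over the integers.

  - -3x - 3y = 4: every term on the left is divisible by 3, so the LHS ≡ 0 (mod 3), but the RHS 4 is not — no integer solution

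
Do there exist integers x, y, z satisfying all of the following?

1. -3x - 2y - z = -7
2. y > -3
Yes

Take x = 2, y = 0, z = 1. Substituting into each constraint:
  (1) -3(2) - 2(0) + (-1) = -7 ✓
  (2) 0 > -3 ✓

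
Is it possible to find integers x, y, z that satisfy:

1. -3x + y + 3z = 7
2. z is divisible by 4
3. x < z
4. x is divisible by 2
Yes

Take x = 0, y = -5, z = 4. Substituting into each constraint:
  (1) -3(0) + (-5) + 3(4) = 7 ✓
  (2) 4 = 4 × 1, remainder 0 ✓
  (3) 0 < 4 ✓
  (4) 0 = 2 × 0, remainder 0 ✓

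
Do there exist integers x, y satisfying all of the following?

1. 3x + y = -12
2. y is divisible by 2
Yes

Take x = -4, y = 0. Substituting into each constraint:
  (1) 3(-4) + 0 = -12 ✓
  (2) 0 = 2 × 0, remainder 0 ✓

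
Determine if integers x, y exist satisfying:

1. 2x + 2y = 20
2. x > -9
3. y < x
Yes

Take x = 10, y = 0. Substituting into each constraint:
  (1) 2(10) + 2(0) = 20 ✓
  (2) 10 > -9 ✓
  (3) 0 < 10 ✓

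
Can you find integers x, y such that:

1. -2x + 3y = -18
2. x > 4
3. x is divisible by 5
Yes

Take x = 15, y = 4. Substituting into each constraint:
  (1) -2(15) + 3(4) = -18 ✓
  (2) 15 > 4 ✓
  (3) 15 = 5 × 3, remainder 0 ✓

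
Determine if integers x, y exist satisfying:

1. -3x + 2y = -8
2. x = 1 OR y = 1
No

The full constraint system is jointly infeasible over the integers. Each constraint and what it forces:

  - -3x + 2y = -8: is a linear equation tying the variables together
  - x = 1 OR y = 1: forces a choice: either x = 1 or y = 1

Split on the disjunction (x = 1 OR y = 1):
  • If x = 1: with x = 1, every remaining term of the linear equation is divisible by 2, so the left side is ≡ 0 (mod 2); but the right side -5 ≡ 1 (mod 2). No integers can satisfy it.
  • If y = 1: with y = 1, every remaining term of the linear equation is divisible by 3, so the left side is ≡ 0 (mod 3); but the right side -10 ≡ 2 (mod 3). No integers can satisfy it.
Both branches are infeasible, so the system has no integer solution.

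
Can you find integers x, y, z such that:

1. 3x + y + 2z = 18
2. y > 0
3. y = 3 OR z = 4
Yes

Take x = 1, y = 3, z = 6. Substituting into each constraint:
  (1) 3(1) + 3 + 2(6) = 18 ✓
  (2) 3 > 0 ✓
  (3) y = 3, target 3 ✓ (first branch holds)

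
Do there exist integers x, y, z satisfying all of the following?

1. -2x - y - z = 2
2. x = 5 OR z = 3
Yes

Take x = 5, y = 0, z = -12. Substituting into each constraint:
  (1) -2(5) + 0 + 12 = 2 ✓
  (2) x = 5, target 5 ✓ (first branch holds)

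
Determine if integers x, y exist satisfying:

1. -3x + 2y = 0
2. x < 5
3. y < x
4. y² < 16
Yes

Take x = -2, y = -3. Substituting into each constraint:
  (1) -3(-2) + 2(-3) = 0 ✓
  (2) -2 < 5 ✓
  (3) -3 < -2 ✓
  (4) y² = (-3)² = 9, and 9 < 16 ✓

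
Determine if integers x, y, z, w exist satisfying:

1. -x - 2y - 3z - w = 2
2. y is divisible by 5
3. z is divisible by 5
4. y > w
Yes

Take x = -1, y = 0, z = 0, w = -1. Substituting into each constraint:
  (1) 1 - 2(0) - 3(0) + 1 = 2 ✓
  (2) 0 = 5 × 0, remainder 0 ✓
  (3) 0 = 5 × 0, remainder 0 ✓
  (4) 0 > -1 ✓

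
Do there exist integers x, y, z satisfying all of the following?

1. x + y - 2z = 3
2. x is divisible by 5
Yes

Take x = 0, y = 1, z = -1. Substituting into each constraint:
  (1) 0 + 1 - 2(-1) = 3 ✓
  (2) 0 = 5 × 0, remainder 0 ✓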